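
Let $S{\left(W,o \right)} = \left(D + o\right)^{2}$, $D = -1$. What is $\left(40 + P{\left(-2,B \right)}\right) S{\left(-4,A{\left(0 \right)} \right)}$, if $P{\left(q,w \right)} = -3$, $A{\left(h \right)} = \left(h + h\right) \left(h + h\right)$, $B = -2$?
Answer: $37$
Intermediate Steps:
$A{\left(h \right)} = 4 h^{2}$ ($A{\left(h \right)} = 2 h 2 h = 4 h^{2}$)
$S{\left(W,o \right)} = \left(-1 + o\right)^{2}$
$\left(40 + P{\left(-2,B \right)}\right) S{\left(-4,A{\left(0 \right)} \right)} = \left(40 - 3\right) \left(-1 + 4 \cdot 0^{2}\right)^{2} = 37 \left(-1 + 4 \cdot 0\right)^{2} = 37 \left(-1 + 0\right)^{2} = 37 \left(-1\right)^{2} = 37 \cdot 1 = 37$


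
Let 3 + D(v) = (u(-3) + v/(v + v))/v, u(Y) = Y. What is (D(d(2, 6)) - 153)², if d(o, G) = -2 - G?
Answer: 6205081/256 ≈ 24239.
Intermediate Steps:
D(v) = -3 - 5/(2*v) (D(v) = -3 + (-3 + v/(v + v))/v = -3 + (-3 + v/((2*v)))/v = -3 + (-3 + (1/(2*v))*v)/v = -3 + (-3 + ½)/v = -3 - 5/(2*v))
(D(d(2, 6)) - 153)² = ((-3 - 5/(2*(-2 - 1*6))) - 153)² = ((-3 - 5/(2*(-2 - 6))) - 153)² = ((-3 - 5/2/(-8)) - 153)² = ((-3 - 5/2*(-⅛)) - 153)² = ((-3 + 5/16) - 153)² = (-43/16 - 153)² = (-2491/16)² = 6205081/256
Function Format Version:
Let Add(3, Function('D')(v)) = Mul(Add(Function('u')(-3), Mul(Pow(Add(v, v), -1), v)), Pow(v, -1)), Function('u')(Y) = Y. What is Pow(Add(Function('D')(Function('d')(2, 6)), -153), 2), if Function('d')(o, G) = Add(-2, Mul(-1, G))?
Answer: Rational(6205081, 256) ≈ 24239.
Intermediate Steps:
Function('D')(v) = Add(-3, Mul(Rational(-5, 2), Pow(v, -1))) (Function('D')(v) = Add(-3, Mul(Add(-3, Mul(Pow(Add(v, v), -1), v)), Pow(v, -1))) = Add(-3, Mul(Add(-3, Mul(Pow(Mul(2, v), -1), v)), Pow(v, -1))) = Add(-3, Mul(Add(-3, Mul(Mul(Rational(1, 2), Pow(v, -1)), v)), Pow(v, -1))) = Add(-3, Mul(Add(-3, Rational(1, 2)), Pow(v, -1))) = Add(-3, Mul(Rational(-5, 2), Pow(v, -1))))
Pow(Add(Function('D')(Function('d')(2, 6)), -153), 2) = Pow(Add(Add(-3, Mul(Rational(-5, 2), Pow(Add(-2, Mul(-1, 6)), -1))), -153), 2) = Pow(Add(Add(-3, Mul(Rational(-5, 2), Pow(Add(-2, -6), -1))), -153), 2) = Pow(Add(Add(-3, Mul(Rational(-5, 2), Pow(-8, -1))), -153), 2) = Pow(Add(Add(-3, Mul(Rational(-5, 2), Rational(-1, 8))), -153), 2) = Pow(Add(Add(-3, Rational(5, 16)), -153), 2) = Pow(Add(Rational(-43, 16), -153), 2) = Pow(Rational(-2491, 16), 2) = Rational(6205081, 256)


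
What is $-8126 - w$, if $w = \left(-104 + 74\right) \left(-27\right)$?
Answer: $-8936$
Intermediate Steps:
$w = 810$ ($w = \left(-30\right) \left(-27\right) = 810$)
$-8126 - w = -8126 - 810 = -8936$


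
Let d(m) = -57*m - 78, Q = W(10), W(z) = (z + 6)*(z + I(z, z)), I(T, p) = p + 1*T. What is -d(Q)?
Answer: 27438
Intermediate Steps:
I(T, p) = T + p (I(T, p) = p + T = T + p)
W(z) = 3*z*(6 + z) (W(z) = (z + 6)*(z + (z + z)) = (6 + z)*(z + 2*z) = (6 + z)*(3*z) = 3*z*(6 + z))
Q = 480 (Q = 3*10*(6 + 10) = 3*10*16 = 480)
d(m) = -78 - 57*m
-d(Q) = -(-78 - 57*480) = -(-78 - 27360) = -1*(-27438) = 27438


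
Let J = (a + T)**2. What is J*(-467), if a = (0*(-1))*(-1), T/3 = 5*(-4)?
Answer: -1681200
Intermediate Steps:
T = -60 (T = 3*(5*(-4)) = 3*(-20) = -60)
a = 0 (a = 0*(-1) = 0)
J = 3600 (J = (0 - 60)**2 = (-60)**2 = 3600)
J*(-467) = 3600*(-467) = -1681200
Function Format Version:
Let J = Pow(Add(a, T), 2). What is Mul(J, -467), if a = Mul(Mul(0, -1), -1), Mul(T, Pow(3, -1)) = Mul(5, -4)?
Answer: -1681200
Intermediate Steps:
T = -60 (T = Mul(3, Mul(5, -4)) = Mul(3, -20) = -60)
a = 0 (a = Mul(0, -1) = 0)
J = 3600 (J = Pow(Add(0, -60), 2) = Pow(-60, 2) = 3600)
Mul(J, -467) = Mul(3600, -467) = -1681200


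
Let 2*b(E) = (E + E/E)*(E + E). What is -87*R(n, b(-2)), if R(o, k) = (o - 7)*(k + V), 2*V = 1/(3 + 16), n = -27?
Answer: 113883/19 ≈ 5993.8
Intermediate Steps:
b(E) = E*(1 + E) (b(E) = ((E + E/E)*(E + E))/2 = ((E + 1)*(2*E))/2 = ((1 + E)*(2*E))/2 = (2*E*(1 + E))/2 = E*(1 + E))
V = 1/38 (V = 1/(2*(3 + 16)) = (½)/19 = (½)*(1/19) = 1/38 ≈ 0.026316)
R(o, k) = (-7 + o)*(1/38 + k) (R(o, k) = (o - 7)*(k + 1/38) = (-7 + o)*(1/38 + k))
-87*R(n, b(-2)) = -87*(-7/38 - (-14)*(1 - 2) + (1/38)*(-27) - 2*(1 - 2)*(-27)) = -87*(-7/38 - (-14)*(-1) - 27/38 - 2*(-1)*(-27)) = -87*(-7/38 - 7*2 - 27/38 + 2*(-27)) = -87*(-7/38 - 14 - 27/38 - 54) = -87*(-1309/19) = 113883/19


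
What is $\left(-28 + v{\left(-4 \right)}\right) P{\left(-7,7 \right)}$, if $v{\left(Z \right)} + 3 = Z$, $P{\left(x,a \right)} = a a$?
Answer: $-1715$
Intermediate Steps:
$P{\left(x,a \right)} = a^{2}$
$v{\left(Z \right)} = -3 + Z$
$\left(-28 + v{\left(-4 \right)}\right) P{\left(-7,7 \right)} = \left(-28 - 7\right) 7^{2} = \left(-28 - 7\right) 49 = \left(-35\right) 49 = -1715$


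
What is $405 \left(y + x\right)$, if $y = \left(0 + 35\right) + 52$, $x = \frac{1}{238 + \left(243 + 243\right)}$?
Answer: $\frac{25510545}{724} \approx 35236.0$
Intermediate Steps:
$x = \frac{1}{724}$ ($x = \frac{1}{238 + 486} = \frac{1}{724} \approx 0.0013812$)
$y = 87$ ($y = 35 + 52 = 87$)
$405 \left(y + x\right) = 405 \left(87 + \frac{1}{724}\right) = 405 \cdot \frac{62989}{724} = \frac{25510545}{724}$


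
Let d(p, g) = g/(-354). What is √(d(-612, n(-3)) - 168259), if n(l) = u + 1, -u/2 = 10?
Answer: I*√21085538118/354 ≈ 410.19*I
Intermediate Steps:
u = -20 (u = -2*10 = -20)
n(l) = -19 (n(l) = -20 + 1 = -19)
d(p, g) = -g/354 (d(p, g) = g*(-1/354) = -g/354)
√(d(-612, n(-3)) - 168259) = √(-1/354*(-19) - 168259) = √(19/354 - 168259) = √(-59563667/354) = I*√21085538118/354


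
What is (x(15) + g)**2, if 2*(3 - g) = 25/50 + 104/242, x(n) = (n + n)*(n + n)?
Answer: 190817827929/234256 ≈ 8.1457e+5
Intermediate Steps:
x(n) = 4*n**2 (x(n) = (2*n)*(2*n) = 4*n**2)
g = 1227/484 (g = 3 - (25/50 + 104/242)/2 = 3 - (25*(1/50) + 104*(1/242))/2 = 3 - (1/2 + 52/121)/2 = 3 - 1/2*225/242 = 3 - 225/484 = 1227/484 ≈ 2.5351)
(x(15) + g)**2 = (4*15**2 + 1227/484)**2 = (4*225 + 1227/484)**2 = (900 + 1227/484)**2 = (436827/484)**2 = 190817827929/234256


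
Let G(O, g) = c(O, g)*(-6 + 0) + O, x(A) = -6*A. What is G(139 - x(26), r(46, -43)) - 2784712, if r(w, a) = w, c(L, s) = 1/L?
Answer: -821403021/295 ≈ -2.7844e+6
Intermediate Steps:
G(O, g) = O - 6/O (G(O, g) = (-6 + 0)/O + O = -6/O + O = O - 6/O)
G(139 - x(26), r(46, -43)) - 2784712 = ((139 - (-6)*26) - 6/(139 - (-6)*26)) - 2784712 = ((139 - 1*(-156)) - 6/(139 - 1*(-156))) - 2784712 = ((139 + 156) - 6/(139 + 156)) - 2784712 = (295 - 6/295) - 2784712 = 87019/295 - 2784712 = -821403021/295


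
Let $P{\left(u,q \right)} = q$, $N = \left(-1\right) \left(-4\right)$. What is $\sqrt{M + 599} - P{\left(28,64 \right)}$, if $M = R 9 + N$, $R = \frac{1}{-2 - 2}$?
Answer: $-64 + \frac{3 \sqrt{267}}{2} \approx -39.49$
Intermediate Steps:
$R = - \frac{1}{4}$ ($R = \frac{1}{-4} = - \frac{1}{4} \approx -0.25$)
$N = 4$
$M = \frac{7}{4}$ ($M = \left(- \frac{1}{4}\right) 9 + 4 = - \frac{9}{4} + 4 = \frac{7}{4} \approx 1.75$)
$\sqrt{M + 599} - P{\left(28,64 \right)} = \sqrt{\frac{7}{4} + 599} - 64 = \sqrt{\frac{2403}{4}} - 64 = \frac{3 \sqrt{267}}{2} - 64 = -64 + \frac{3 \sqrt{267}}{2}$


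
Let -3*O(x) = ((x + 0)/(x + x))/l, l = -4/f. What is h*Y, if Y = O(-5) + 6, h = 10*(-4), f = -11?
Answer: -665/3 ≈ -221.67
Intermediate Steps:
l = 4/11 (l = -4/(-11) = -4*(-1/11) = 4/11 ≈ 0.36364)
h = -40
O(x) = -11/24 (O(x) = -(x + 0)/(x + x)/(3*4/11) = -x/((2*x))*11/(3*4) = -x*(1/(2*x))*11/(3*4) = -11/(6*4) = -1/3*11/8 = -11/24)
Y = 133/24 (Y = -11/24 + 6 = 133/24 ≈ 5.5417)
h*Y = -40*133/24 = -665/3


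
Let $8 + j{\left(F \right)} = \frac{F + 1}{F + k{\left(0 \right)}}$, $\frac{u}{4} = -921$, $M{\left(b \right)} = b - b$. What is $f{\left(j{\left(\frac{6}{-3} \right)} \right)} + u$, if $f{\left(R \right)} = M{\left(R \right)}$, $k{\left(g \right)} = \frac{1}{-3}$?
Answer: $-3684$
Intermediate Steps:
$k{\left(g \right)} = - \frac{1}{3}$
$M{\left(b \right)} = 0$
$u = -3684$ ($u = 4 \left(-921\right) = -3684$)
$j{\left(F \right)} = -8 + \frac{1 + F}{- \frac{1}{3} + F}$ ($j{\left(F \right)} = -8 + \frac{F + 1}{F - \frac{1}{3}} = -8 + \frac{1 + F}{- \frac{1}{3} + F}$)
$f{\left(R \right)} = 0$
$f{\left(j{\left(\frac{6}{-3} \right)} \right)} + u = 0 - 3684 = -3684$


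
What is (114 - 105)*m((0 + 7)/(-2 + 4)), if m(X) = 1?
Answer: 9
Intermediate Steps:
(114 - 105)*m((0 + 7)/(-2 + 4)) = (114 - 105)*1 = 9*1 = 9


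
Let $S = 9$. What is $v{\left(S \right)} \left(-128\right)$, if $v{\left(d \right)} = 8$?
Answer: $-1024$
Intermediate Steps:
$v{\left(S \right)} \left(-128\right) = 8 \left(-128\right) = -1024$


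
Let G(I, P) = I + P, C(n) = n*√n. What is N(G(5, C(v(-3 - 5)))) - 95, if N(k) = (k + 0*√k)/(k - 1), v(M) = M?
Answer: -12407/132 + I*√2/33 ≈ -93.992 + 0.042855*I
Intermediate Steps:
C(n) = n^(3/2)
N(k) = k/(-1 + k) (N(k) = (k + 0)/(-1 + k) = k/(-1 + k))
N(G(5, C(v(-3 - 5)))) - 95 = (5 + (-3 - 5)^(3/2))/(-1 + (5 + (-3 - 5)^(3/2))) - 95 = (5 + (-8)^(3/2))/(-1 + (5 + (-8)^(3/2))) - 95 = (5 - 16*I*√2)/(-1 + (5 - 16*I*√2)) - 95 = (5 - 16*I*√2)/(4 - 16*I*√2) - 95 = -95 + (5 - 16*I*√2)/(4 - 16*I*√2)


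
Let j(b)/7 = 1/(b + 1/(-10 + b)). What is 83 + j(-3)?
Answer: 3229/40 ≈ 80.725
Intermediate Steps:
j(b) = 7/(b + 1/(-10 + b))
83 + j(-3) = 83 + 7*(-10 - 3)/(1 + (-3)² - 10*(-3)) = 83 + 7*(-13)/(1 + 9 + 30) = 83 + 7*(-13)/40 = 83 + 7*(1/40)*(-13) = 83 - 91/40 = 3229/40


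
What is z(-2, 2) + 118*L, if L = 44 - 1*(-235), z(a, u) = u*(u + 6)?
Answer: 32938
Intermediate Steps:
z(a, u) = u*(6 + u)
L = 279 (L = 44 + 235 = 279)
z(-2, 2) + 118*L = 2*(6 + 2) + 118*279 = 2*8 + 32922 = 16 + 32922 = 32938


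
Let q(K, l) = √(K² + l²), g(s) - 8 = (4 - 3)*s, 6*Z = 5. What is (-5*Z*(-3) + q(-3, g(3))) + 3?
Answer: 31/2 + √130 ≈ 26.902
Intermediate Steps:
Z = ⅚ (Z = (⅙)*5 = ⅚ ≈ 0.83333)
g(s) = 8 + s (g(s) = 8 + (4 - 3)*s = 8 + 1*s = 8 + s)
(-5*Z*(-3) + q(-3, g(3))) + 3 = (-5*⅚*(-3) + √((-3)² + (8 + 3)²)) + 3 = (-25/6*(-3) + √(9 + 11²)) + 3 = (25/2 + √(9 + 121)) + 3 = (25/2 + √130) + 3 = 31/2 + √130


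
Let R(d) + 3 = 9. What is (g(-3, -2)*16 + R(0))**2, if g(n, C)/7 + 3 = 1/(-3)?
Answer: 1214404/9 ≈ 1.3493e+5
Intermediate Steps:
g(n, C) = -70/3 (g(n, C) = -21 + 7/(-3) = -21 + 7*(-1/3) = -21 - 7/3 = -70/3)
R(d) = 6 (R(d) = -3 + 9 = 6)
(g(-3, -2)*16 + R(0))**2 = (-70/3*16 + 6)**2 = (-1120/3 + 6)**2 = (-1102/3)**2 = 1214404/9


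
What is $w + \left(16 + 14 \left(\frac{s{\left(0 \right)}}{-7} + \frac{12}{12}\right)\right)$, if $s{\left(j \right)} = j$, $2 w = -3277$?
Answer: $- \frac{3217}{2} \approx -1608.5$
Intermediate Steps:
$w = - \frac{3277}{2}$ ($w = \frac{1}{2} \left(-3277\right) = - \frac{3277}{2} \approx -1638.5$)
$w + \left(16 + 14 \left(\frac{s{\left(0 \right)}}{-7} + \frac{12}{12}\right)\right) = - \frac{3277}{2} + \left(16 + 14 \left(\frac{0}{-7} + \frac{12}{12}\right)\right) = - \frac{3277}{2} + \left(16 + 14 \left(0 \left(- \frac{1}{7}\right) + 12 \cdot \frac{1}{12}\right)\right) = - \frac{3277}{2} + \left(16 + 14 \left(0 + 1\right)\right) = - \frac{3277}{2} + \left(16 + 14 \cdot 1\right) = - \frac{3277}{2} + \left(16 + 14\right) = - \frac{3277}{2} + 30 = - \frac{3217}{2}$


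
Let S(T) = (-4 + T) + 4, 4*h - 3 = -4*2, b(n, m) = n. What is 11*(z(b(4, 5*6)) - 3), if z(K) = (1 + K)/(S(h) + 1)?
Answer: -253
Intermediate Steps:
h = -5/4 (h = 3/4 + (-4*2)/4 = 3/4 + (1/4)*(-8) = 3/4 - 2 = -5/4 ≈ -1.2500)
S(T) = T
z(K) = -4 - 4*K (z(K) = (1 + K)/(-5/4 + 1) = (1 + K)/(-1/4) = (1 + K)*(-4) = -4 - 4*K)
11*(z(b(4, 5*6)) - 3) = 11*((-4 - 4*4) - 3) = 11*((-4 - 16) - 3) = 11*(-20 - 3) = 11*(-23) = -253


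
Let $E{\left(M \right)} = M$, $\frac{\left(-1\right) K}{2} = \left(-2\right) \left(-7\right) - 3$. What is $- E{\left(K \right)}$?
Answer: $22$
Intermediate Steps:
$K = -22$ ($K = - 2 \left(\left(-2\right) \left(-7\right) - 3\right) = - 2 \left(14 - 3\right) = \left(-2\right) 11 = -22$)
$- E{\left(K \right)} = \left(-1\right) \left(-22\right) = 22$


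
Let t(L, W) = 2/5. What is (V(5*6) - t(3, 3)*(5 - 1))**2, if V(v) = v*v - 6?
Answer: 19909444/25 ≈ 7.9638e+5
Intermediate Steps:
t(L, W) = 2/5 (t(L, W) = 2*(1/5) = 2/5)
V(v) = -6 + v**2 (V(v) = v**2 - 6 = -6 + v**2)
(V(5*6) - t(3, 3)*(5 - 1))**2 = ((-6 + (5*6)**2) - 2*(5 - 1)/5)**2 = ((-6 + 30**2) - 2*4/5)**2 = ((-6 + 900) - 1*8/5)**2 = (894 - 8/5)**2 = (4462/5)**2 = 19909444/25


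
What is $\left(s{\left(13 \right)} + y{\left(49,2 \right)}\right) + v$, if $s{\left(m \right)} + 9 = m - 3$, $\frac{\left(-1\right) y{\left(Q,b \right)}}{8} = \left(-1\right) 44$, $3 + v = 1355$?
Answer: $1705$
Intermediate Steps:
$v = 1352$ ($v = -3 + 1355 = 1352$)
$y{\left(Q,b \right)} = 352$ ($y{\left(Q,b \right)} = - 8 \left(\left(-1\right) 44\right) = \left(-8\right) \left(-44\right) = 352$)
$s{\left(m \right)} = -12 + m$ ($s{\left(m \right)} = -9 + \left(m - 3\right) = -9 + \left(-3 + m\right) = -12 + m$)
$\left(s{\left(13 \right)} + y{\left(49,2 \right)}\right) + v = \left(\left(-12 + 13\right) + 352\right) + 1352 = \left(1 + 352\right) + 1352 = 353 + 1352 = 1705$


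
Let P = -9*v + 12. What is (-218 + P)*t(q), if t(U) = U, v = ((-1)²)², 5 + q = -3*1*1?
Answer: 1720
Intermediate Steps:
q = -8 (q = -5 - 3*1*1 = -5 - 3*1 = -5 - 3 = -8)
v = 1 (v = 1² = 1)
P = 3 (P = -9*1 + 12 = -9 + 12 = 3)
(-218 + P)*t(q) = (-218 + 3)*(-8) = -215*(-8) = 1720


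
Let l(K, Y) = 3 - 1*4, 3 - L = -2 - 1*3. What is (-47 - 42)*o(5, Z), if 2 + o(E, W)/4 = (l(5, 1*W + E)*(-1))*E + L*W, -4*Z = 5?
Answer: 2492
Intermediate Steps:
Z = -5/4 (Z = -1/4*5 = -5/4 ≈ -1.2500)
L = 8 (L = 3 - (-2 - 1*3) = 3 - (-2 - 3) = 3 - 1*(-5) = 3 + 5 = 8)
l(K, Y) = -1 (l(K, Y) = 3 - 4 = -1)
o(E, W) = -8 + 4*E + 32*W (o(E, W) = -8 + 4*((-1*(-1))*E + 8*W) = -8 + 4*(1*E + 8*W) = -8 + 4*(E + 8*W) = -8 + (4*E + 32*W) = -8 + 4*E + 32*W)
(-47 - 42)*o(5, Z) = (-47 - 42)*(-8 + 4*5 + 32*(-5/4)) = -89*(-8 + 20 - 40) = -89*(-28) = 2492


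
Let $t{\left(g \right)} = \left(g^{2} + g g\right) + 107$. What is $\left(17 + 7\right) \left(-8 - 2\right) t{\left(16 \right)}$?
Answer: $-148560$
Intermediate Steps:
$t{\left(g \right)} = 107 + 2 g^{2}$ ($t{\left(g \right)} = \left(g^{2} + g^{2}\right) + 107 = 2 g^{2} + 107 = 107 + 2 g^{2}$)
$\left(17 + 7\right) \left(-8 - 2\right) t{\left(16 \right)} = \left(17 + 7\right) \left(-8 - 2\right) \left(107 + 2 \cdot 16^{2}\right) = 24 \left(-10\right) \left(107 + 2 \cdot 256\right) = - 240 \left(107 + 512\right) = \left(-240\right) 619 = -148560$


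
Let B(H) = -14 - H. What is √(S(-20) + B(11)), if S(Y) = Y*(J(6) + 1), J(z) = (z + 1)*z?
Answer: I*√885 ≈ 29.749*I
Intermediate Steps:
J(z) = z*(1 + z) (J(z) = (1 + z)*z = z*(1 + z))
S(Y) = 43*Y (S(Y) = Y*(6*(1 + 6) + 1) = Y*(6*7 + 1) = Y*(42 + 1) = Y*43 = 43*Y)
√(S(-20) + B(11)) = √(43*(-20) + (-14 - 1*11)) = √(-860 + (-14 - 11)) = √(-860 - 25) = √(-885) = I*√885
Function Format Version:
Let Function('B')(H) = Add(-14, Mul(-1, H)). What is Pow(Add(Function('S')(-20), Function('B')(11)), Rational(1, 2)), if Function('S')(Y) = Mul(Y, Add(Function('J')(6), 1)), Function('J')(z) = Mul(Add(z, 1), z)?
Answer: Mul(I, Pow(885, Rational(1, 2))) ≈ Mul(29.749, I)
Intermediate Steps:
Function('J')(z) = Mul(z, Add(1, z)) (Function('J')(z) = Mul(Add(1, z), z) = Mul(z, Add(1, z)))
Function('S')(Y) = Mul(43, Y) (Function('S')(Y) = Mul(Y, Add(Mul(6, Add(1, 6)), 1)) = Mul(Y, Add(Mul(6, 7), 1)) = Mul(Y, Add(42, 1)) = Mul(Y, 43) = Mul(43, Y))
Pow(Add(Function('S')(-20), Function('B')(11)), Rational(1, 2)) = Pow(Add(Mul(43, -20), Add(-14, Mul(-1, 11))), Rational(1, 2)) = Pow(Add(-860, Add(-14, -11)), Rational(1, 2)) = Pow(Add(-860, -25), Rational(1, 2)) = Pow(-885, Rational(1, 2)) = Mul(I, Pow(885, Rational(1, 2)))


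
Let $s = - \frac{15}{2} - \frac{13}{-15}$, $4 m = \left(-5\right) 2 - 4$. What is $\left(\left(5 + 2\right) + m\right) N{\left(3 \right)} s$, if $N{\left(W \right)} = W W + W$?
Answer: $- \frac{1393}{5} \approx -278.6$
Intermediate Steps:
$m = - \frac{7}{2}$ ($m = \frac{\left(-5\right) 2 - 4}{4} = \frac{-10 - 4}{4} = \frac{1}{4} \left(-14\right) = - \frac{7}{2} \approx -3.5$)
$N{\left(W \right)} = W + W^{2}$ ($N{\left(W \right)} = W^{2} + W = W + W^{2}$)
$s = - \frac{199}{30}$ ($s = \left(-15\right) \frac{1}{2} - - \frac{13}{15} = - \frac{15}{2} + \frac{13}{15} = - \frac{199}{30} \approx -6.6333$)
$\left(\left(5 + 2\right) + m\right) N{\left(3 \right)} s = \left(\left(5 + 2\right) - \frac{7}{2}\right) 3 \left(1 + 3\right) \left(- \frac{199}{30}\right) = \left(7 - \frac{7}{2}\right) 3 \cdot 4 \left(- \frac{199}{30}\right) = \frac{7}{2} \cdot 12 \left(- \frac{199}{30}\right) = 42 \left(- \frac{199}{30}\right) = - \frac{1393}{5}$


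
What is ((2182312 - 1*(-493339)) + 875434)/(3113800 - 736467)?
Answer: 3551085/2377333 ≈ 1.4937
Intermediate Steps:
((2182312 - 1*(-493339)) + 875434)/(3113800 - 736467) = ((2182312 + 493339) + 875434)/2377333 = (2675651 + 875434)*(1/2377333) = 3551085*(1/2377333) = 3551085/2377333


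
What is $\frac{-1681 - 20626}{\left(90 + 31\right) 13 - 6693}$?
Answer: $\frac{22307}{5120} \approx 4.3568$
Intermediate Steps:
$\frac{-1681 - 20626}{\left(90 + 31\right) 13 - 6693} = - \frac{22307}{121 \cdot 13 - 6693} = - \frac{22307}{1573 - 6693} = - \frac{22307}{-5120} = \left(-22307\right) \left(- \frac{1}{5120}\right) = \frac{22307}{5120}$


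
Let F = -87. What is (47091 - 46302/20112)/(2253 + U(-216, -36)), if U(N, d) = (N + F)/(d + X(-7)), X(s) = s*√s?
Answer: 194859049400375/9350763790272 + 111593809705*I*√7/9350763790272 ≈ 20.839 + 0.031575*I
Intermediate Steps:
X(s) = s^(3/2)
U(N, d) = (-87 + N)/(d - 7*I*√7) (U(N, d) = (N - 87)/(d + (-7)^(3/2)) = (-87 + N)/(d - 7*I*√7))
(47091 - 46302/20112)/(2253 + U(-216, -36)) = (47091 - 46302/20112)/(2253 + (-87 - 216)/(-36 - 7*I*√7)) = (47091 - 46302*1/20112)/(2253 - 303/(-36 - 7*I*√7)) = (47091 - 7717/3352)/(2253 - 303/(-36 - 7*I*√7)) = 157841315/(3352*(2253 - 303/(-36 - 7*I*√7)))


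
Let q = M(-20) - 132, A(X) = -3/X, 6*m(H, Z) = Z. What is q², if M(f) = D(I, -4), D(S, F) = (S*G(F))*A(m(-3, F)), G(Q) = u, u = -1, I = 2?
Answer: 19881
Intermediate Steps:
G(Q) = -1
m(H, Z) = Z/6
D(S, F) = 18*S/F (D(S, F) = (S*(-1))*(-3*6/F) = (-S)*(-18/F) = 18*S/F)
M(f) = -9 (M(f) = 18*2/(-4) = 18*2*(-¼) = -9)
q = -141 (q = -9 - 132 = -141)
q² = (-141)² = 19881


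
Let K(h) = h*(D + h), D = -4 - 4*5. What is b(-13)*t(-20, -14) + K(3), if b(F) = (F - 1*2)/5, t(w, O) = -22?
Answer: 3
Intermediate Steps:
D = -24 (D = -4 - 20 = -24)
b(F) = -⅖ + F/5 (b(F) = (F - 2)*(⅕) = (-2 + F)*(⅕) = -⅖ + F/5)
K(h) = h*(-24 + h)
b(-13)*t(-20, -14) + K(3) = (-⅖ + (⅕)*(-13))*(-22) + 3*(-24 + 3) = (-⅖ - 13/5)*(-22) + 3*(-21) = -3*(-22) - 63 = 66 - 63 = 3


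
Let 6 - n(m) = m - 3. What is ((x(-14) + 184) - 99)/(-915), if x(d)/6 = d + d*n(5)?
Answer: 67/183 ≈ 0.36612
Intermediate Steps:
n(m) = 9 - m (n(m) = 6 - (m - 3) = 6 - (-3 + m) = 6 + (3 - m) = 9 - m)
x(d) = 30*d (x(d) = 6*(d + d*(9 - 1*5)) = 6*(d + d*(9 - 5)) = 6*(d + d*4) = 6*(d + 4*d) = 6*(5*d) = 30*d)
((x(-14) + 184) - 99)/(-915) = ((30*(-14) + 184) - 99)/(-915) = ((-420 + 184) - 99)*(-1/915) = (-236 - 99)*(-1/915) = -335*(-1/915) = 67/183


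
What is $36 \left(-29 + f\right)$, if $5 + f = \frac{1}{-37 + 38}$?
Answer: $-1188$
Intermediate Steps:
$f = -4$ ($f = -5 + \frac{1}{-37 + 38} = -5 + 1^{-1} = -5 + 1 = -4$)
$36 \left(-29 + f\right) = 36 \left(-29 - 4\right) = 36 \left(-33\right) = -1188$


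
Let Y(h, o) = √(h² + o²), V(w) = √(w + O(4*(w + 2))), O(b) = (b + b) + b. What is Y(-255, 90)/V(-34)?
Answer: -75*I*√5434/418 ≈ -13.227*I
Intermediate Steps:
O(b) = 3*b (O(b) = 2*b + b = 3*b)
V(w) = √(24 + 13*w) (V(w) = √(w + 3*(4*(w + 2))) = √(w + 3*(4*(2 + w))) = √(w + 3*(8 + 4*w)) = √(w + (24 + 12*w)) = √(24 + 13*w))
Y(-255, 90)/V(-34) = √((-255)² + 90²)/(√(24 + 13*(-34))) = √(65025 + 8100)/(√(24 - 442)) = √73125/(√(-418)) = (75*√13)/((I*√418)) = (75*√13)*(-I*√418/418) = -75*I*√5434/418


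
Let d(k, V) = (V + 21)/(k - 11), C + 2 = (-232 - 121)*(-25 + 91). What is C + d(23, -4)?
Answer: -279583/12 ≈ -23299.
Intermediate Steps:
C = -23300 (C = -2 + (-232 - 121)*(-25 + 91) = -2 - 353*66 = -2 - 23298 = -23300)
d(k, V) = (21 + V)/(-11 + k)
C + d(23, -4) = -23300 + (21 - 4)/(-11 + 23) = -23300 + 17/12 = -279583/12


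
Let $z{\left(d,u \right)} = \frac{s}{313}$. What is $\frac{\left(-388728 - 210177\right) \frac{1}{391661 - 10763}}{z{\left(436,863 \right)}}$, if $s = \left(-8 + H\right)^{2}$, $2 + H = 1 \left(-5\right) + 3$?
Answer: $- \frac{20828585}{6094368} \approx -3.4177$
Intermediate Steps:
$H = -4$ ($H = -2 + \left(1 \left(-5\right) + 3\right) = -2 + \left(-5 + 3\right) = -2 - 2 = -4$)
$s = 144$ ($s = \left(-8 - 4\right)^{2} = \left(-12\right)^{2} = 144$)
$z{\left(d,u \right)} = \frac{144}{313}$
$\frac{\left(-388728 - 210177\right) \frac{1}{391661 - 10763}}{z{\left(436,863 \right)}} = \frac{\left(-388728 - 210177\right) \frac{1}{391661 - 10763}}{\frac{144}{313}} = - \frac{598905}{380898} \cdot \frac{313}{144} = \left(-598905\right) \frac{1}{380898} \cdot \frac{313}{144} = \left(- \frac{66545}{42322}\right) \frac{313}{144} = - \frac{20828585}{6094368}$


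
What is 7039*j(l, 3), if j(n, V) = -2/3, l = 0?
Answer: -14078/3 ≈ -4692.7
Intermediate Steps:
j(n, V) = -2/3 (j(n, V) = -2*1/3 = -2/3)
7039*j(l, 3) = 7039*(-2/3) = -14078/3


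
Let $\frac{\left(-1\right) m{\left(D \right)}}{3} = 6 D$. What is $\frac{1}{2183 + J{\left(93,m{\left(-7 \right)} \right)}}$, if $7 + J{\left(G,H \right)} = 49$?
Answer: $\frac{1}{2225} \approx 0.00044944$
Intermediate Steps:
$m{\left(D \right)} = - 18 D$ ($m{\left(D \right)} = - 3 \cdot 6 D = - 18 D$)
$J{\left(G,H \right)} = 42$ ($J{\left(G,H \right)} = -7 + 49 = 42$)
$\frac{1}{2183 + J{\left(93,m{\left(-7 \right)} \right)}} = \frac{1}{2183 + 42} = \frac{1}{2225}$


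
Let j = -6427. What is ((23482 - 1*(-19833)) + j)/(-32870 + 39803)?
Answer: 12296/2311 ≈ 5.3206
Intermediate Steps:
((23482 - 1*(-19833)) + j)/(-32870 + 39803) = ((23482 - 1*(-19833)) - 6427)/(-32870 + 39803) = ((23482 + 19833) - 6427)/6933 = (43315 - 6427)*(1/6933) = 36888*(1/6933) = 12296/2311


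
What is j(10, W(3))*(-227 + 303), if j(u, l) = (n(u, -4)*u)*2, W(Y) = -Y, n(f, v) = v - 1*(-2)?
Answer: -3040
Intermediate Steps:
n(f, v) = 2 + v (n(f, v) = v + 2 = 2 + v)
j(u, l) = -4*u (j(u, l) = ((2 - 4)*u)*2 = -2*u*2 = -4*u)
j(10, W(3))*(-227 + 303) = (-4*10)*(-227 + 303) = -40*76 = -3040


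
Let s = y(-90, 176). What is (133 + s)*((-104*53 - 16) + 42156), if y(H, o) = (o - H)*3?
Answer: 34100668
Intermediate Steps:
y(H, o) = -3*H + 3*o
s = 798 (s = -3*(-90) + 3*176 = 270 + 528 = 798)
(133 + s)*((-104*53 - 16) + 42156) = (133 + 798)*((-104*53 - 16) + 42156) = 931*((-5512 - 16) + 42156) = 931*(-5528 + 42156) = 931*36628 = 34100668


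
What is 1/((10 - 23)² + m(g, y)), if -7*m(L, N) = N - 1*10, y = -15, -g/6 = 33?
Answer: 7/1208 ≈ 0.0057947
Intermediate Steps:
g = -198 (g = -6*33 = -198)
m(L, N) = 10/7 - N/7 (m(L, N) = -(N - 1*10)/7 = -(N - 10)/7 = -(-10 + N)/7 = 10/7 - N/7)
1/((10 - 23)² + m(g, y)) = 1/((10 - 23)² + (10/7 - ⅐*(-15))) = 1/((-13)² + (10/7 + 15/7)) = 1/(169 + 25/7) = 1/(1208/7) = 7/1208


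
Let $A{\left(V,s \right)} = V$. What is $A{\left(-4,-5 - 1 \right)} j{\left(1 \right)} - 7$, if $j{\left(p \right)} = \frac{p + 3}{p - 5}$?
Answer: $-3$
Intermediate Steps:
$j{\left(p \right)} = \frac{3 + p}{-5 + p}$
$A{\left(-4,-5 - 1 \right)} j{\left(1 \right)} - 7 = - 4 \frac{3 + 1}{-5 + 1} - 7 = - 4 \frac{1}{-4} \cdot 4 - 7 = - 4 \left(\left(- \frac{1}{4}\right) 4\right) - 7 = \left(-4\right) \left(-1\right) - 7 = 4 - 7 = -3$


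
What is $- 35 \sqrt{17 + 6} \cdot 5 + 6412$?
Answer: $6412 - 175 \sqrt{23} \approx 5572.7$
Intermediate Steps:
$- 35 \sqrt{17 + 6} \cdot 5 + 6412 = - 35 \sqrt{23} \cdot 5 + 6412 = - 175 \sqrt{23} + 6412 = 6412 - 175 \sqrt{23}$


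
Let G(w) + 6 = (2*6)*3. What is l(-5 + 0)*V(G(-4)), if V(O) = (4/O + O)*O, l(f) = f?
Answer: -4520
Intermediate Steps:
G(w) = 30 (G(w) = -6 + (2*6)*3 = -6 + 12*3 = -6 + 36 = 30)
V(O) = O*(O + 4/O) (V(O) = (O + 4/O)*O = O*(O + 4/O))
l(-5 + 0)*V(G(-4)) = (-5 + 0)*(4 + 30²) = -5*(4 + 900) = -5*904 = -4520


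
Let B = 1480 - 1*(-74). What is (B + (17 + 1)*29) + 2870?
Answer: 4946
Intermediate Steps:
B = 1554 (B = 1480 + 74 = 1554)
(B + (17 + 1)*29) + 2870 = (1554 + (17 + 1)*29) + 2870 = (1554 + 18*29) + 2870 = (1554 + 522) + 2870 = 2076 + 2870 = 4946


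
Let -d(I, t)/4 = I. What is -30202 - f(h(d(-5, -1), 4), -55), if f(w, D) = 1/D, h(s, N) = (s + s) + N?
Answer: -1661109/55 ≈ -30202.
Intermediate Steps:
d(I, t) = -4*I
h(s, N) = N + 2*s (h(s, N) = 2*s + N = N + 2*s)
-30202 - f(h(d(-5, -1), 4), -55) = -30202 - 1/(-55) = -30202 - 1*(-1/55) = -30202 + 1/55 = -1661109/55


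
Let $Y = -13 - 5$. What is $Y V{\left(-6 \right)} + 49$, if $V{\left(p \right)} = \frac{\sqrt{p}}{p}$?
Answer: $49 + 3 i \sqrt{6} \approx 49.0 + 7.3485 i$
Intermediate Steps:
$V{\left(p \right)} = \frac{1}{\sqrt{p}}$
$Y = -18$ ($Y = -13 - 5 = -18$)
$Y V{\left(-6 \right)} + 49 = - \frac{18}{i \sqrt{6}} + 49 = - 18 \left(- \frac{i \sqrt{6}}{6}\right) + 49 = 3 i \sqrt{6} + 49 = 49 + 3 i \sqrt{6}$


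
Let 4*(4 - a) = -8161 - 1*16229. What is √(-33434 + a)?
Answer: 29*I*√130/2 ≈ 165.33*I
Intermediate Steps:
a = 12203/2 (a = 4 - (-8161 - 1*16229)/4 = 4 - (-8161 - 16229)/4 = 4 - ¼*(-24390) = 4 + 12195/2 = 12203/2 ≈ 6101.5)
√(-33434 + a) = √(-33434 + 12203/2) = √(-54665/2) = 29*I*√130/2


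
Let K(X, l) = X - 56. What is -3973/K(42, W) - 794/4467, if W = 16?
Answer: 17736275/62538 ≈ 283.61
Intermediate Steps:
K(X, l) = -56 + X
-3973/K(42, W) - 794/4467 = -3973/(-56 + 42) - 794/4467 = -3973/(-14) - 794*1/4467 = -3973*(-1/14) - 794/4467 = 3973/14 - 794/4467 = 17736275/62538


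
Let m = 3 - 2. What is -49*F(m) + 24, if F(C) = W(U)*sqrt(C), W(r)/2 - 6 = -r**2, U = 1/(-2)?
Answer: -1079/2 ≈ -539.50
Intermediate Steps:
U = -1/2 ≈ -0.50000
m = 1
W(r) = 12 - 2*r**2 (W(r) = 12 + 2*(-r**2) = 12 - 2*r**2)
F(C) = 23*sqrt(C)/2 (F(C) = (12 - 2*(-1/2)**2)*sqrt(C) = (12 - 2*1/4)*sqrt(C) = (12 - 1/2)*sqrt(C) = 23*sqrt(C)/2)
-49*F(m) + 24 = -1127*sqrt(1)/2 + 24 = -1127/2 + 24 = -1079/2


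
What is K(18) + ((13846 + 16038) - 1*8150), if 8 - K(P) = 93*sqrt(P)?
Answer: 21742 - 279*sqrt(2) ≈ 21347.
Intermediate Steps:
K(P) = 8 - 93*sqrt(P)
K(18) + ((13846 + 16038) - 1*8150) = (8 - 279*sqrt(2)) + ((13846 + 16038) - 1*8150) = (8 - 279*sqrt(2)) + (29884 - 8150) = (8 - 279*sqrt(2)) + 21734 = 21742 - 279*sqrt(2)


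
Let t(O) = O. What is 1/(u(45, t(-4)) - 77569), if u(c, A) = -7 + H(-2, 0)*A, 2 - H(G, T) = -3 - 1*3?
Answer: -1/77608 ≈ -1.2885e-5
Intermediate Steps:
H(G, T) = 8 (H(G, T) = 2 - (-3 - 1*3) = 2 - (-3 - 3) = 2 - 1*(-6) = 2 + 6 = 8)
u(c, A) = -7 + 8*A
1/(u(45, t(-4)) - 77569) = 1/((-7 + 8*(-4)) - 77569) = 1/((-7 - 32) - 77569) = 1/(-39 - 77569) = 1/(-77608) = -1/77608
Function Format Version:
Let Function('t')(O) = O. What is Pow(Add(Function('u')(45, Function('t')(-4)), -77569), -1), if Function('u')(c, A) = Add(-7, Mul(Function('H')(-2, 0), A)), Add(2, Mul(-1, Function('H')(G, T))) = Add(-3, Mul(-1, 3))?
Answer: Rational(-1, 77608) ≈ -1.2885e-5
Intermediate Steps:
Function('H')(G, T) = 8 (Function('H')(G, T) = Add(2, Mul(-1, Add(-3, Mul(-1, 3)))) = Add(2, Mul(-1, Add(-3, -3))) = Add(2, Mul(-1, -6)) = Add(2, 6) = 8)
Function('u')(c, A) = Add(-7, Mul(8, A))
Pow(Add(Function('u')(45, Function('t')(-4)), -77569), -1) = Pow(Add(Add(-7, Mul(8, -4)), -77569), -1) = Pow(Add(Add(-7, -32), -77569), -1) = Pow(Add(-39, -77569), -1) = Pow(-77608, -1) = Rational(-1, 77608)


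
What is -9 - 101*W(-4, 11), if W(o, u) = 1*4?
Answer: -413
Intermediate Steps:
W(o, u) = 4
-9 - 101*W(-4, 11) = -9 - 101*4 = -9 - 404 = -413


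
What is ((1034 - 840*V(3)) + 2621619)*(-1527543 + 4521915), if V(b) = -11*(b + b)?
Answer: 8019206692596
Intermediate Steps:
V(b) = -22*b
((1034 - 840*V(3)) + 2621619)*(-1527543 + 4521915) = ((1034 - (-18480)*3) + 2621619)*(-1527543 + 4521915) = ((1034 - 840*(-66)) + 2621619)*2994372 = ((1034 + 55440) + 2621619)*2994372 = (56474 + 2621619)*2994372 = 2678093*2994372 = 8019206692596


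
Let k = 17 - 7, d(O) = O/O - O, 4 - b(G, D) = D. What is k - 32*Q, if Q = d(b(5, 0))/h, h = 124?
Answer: 334/31 ≈ 10.774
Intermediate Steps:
b(G, D) = 4 - D
d(O) = 1 - O
k = 10
Q = -3/124 (Q = (1 - (4 - 1*0))/124 = (1 - (4 + 0))*(1/124) = (1 - 1*4)*(1/124) = (1 - 4)*(1/124) = -3*1/124 = -3/124 ≈ -0.024194)
k - 32*Q = 10 - 32*(-3/124) = 10 + 24/31 = 334/31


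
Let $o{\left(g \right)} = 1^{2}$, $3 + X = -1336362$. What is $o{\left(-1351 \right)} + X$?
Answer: $-1336364$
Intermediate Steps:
$X = -1336365$ ($X = -3 - 1336362 = -1336365$)
$o{\left(g \right)} = 1$
$o{\left(-1351 \right)} + X = 1 - 1336365 = -1336364$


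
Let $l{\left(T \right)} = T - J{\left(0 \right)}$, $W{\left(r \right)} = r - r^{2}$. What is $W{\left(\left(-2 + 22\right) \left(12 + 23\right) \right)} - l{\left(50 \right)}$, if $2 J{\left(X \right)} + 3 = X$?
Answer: $- \frac{978703}{2} \approx -4.8935 \cdot 10^{5}$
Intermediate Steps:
$J{\left(X \right)} = - \frac{3}{2} + \frac{X}{2}$
$l{\left(T \right)} = \frac{3}{2} + T$ ($l{\left(T \right)} = T - \left(- \frac{3}{2} + \frac{1}{2} \cdot 0\right) = T - \left(- \frac{3}{2} + 0\right) = T - - \frac{3}{2} = T + \frac{3}{2} = \frac{3}{2} + T$)
$W{\left(\left(-2 + 22\right) \left(12 + 23\right) \right)} - l{\left(50 \right)} = \left(-2 + 22\right) \left(12 + 23\right) \left(1 - \left(-2 + 22\right) \left(12 + 23\right)\right) - \left(\frac{3}{2} + 50\right) = 20 \cdot 35 \left(1 - 20 \cdot 35\right) - \frac{103}{2} = 700 \left(1 - 700\right) - \frac{103}{2} = 700 \left(-699\right) - \frac{103}{2} = -489300 - \frac{103}{2} = - \frac{978703}{2}$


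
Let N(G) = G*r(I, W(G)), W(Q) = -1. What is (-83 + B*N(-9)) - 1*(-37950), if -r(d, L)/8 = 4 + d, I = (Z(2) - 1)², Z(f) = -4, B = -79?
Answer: -127085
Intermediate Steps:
I = 25 (I = (-4 - 1)² = (-5)² = 25)
r(d, L) = -32 - 8*d (r(d, L) = -8*(4 + d) = -32 - 8*d)
N(G) = -232*G (N(G) = G*(-32 - 8*25) = G*(-32 - 200) = G*(-232) = -232*G)
(-83 + B*N(-9)) - 1*(-37950) = (-83 - (-18328)*(-9)) - 1*(-37950) = (-83 - 79*2088) + 37950 = (-83 - 164952) + 37950 = -165035 + 37950 = -127085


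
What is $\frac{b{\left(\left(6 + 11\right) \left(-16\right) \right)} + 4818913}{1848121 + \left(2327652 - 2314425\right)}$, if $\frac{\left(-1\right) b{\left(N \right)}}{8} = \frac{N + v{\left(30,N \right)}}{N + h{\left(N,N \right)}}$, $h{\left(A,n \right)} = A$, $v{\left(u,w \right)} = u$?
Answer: $\frac{163842921}{63285832} \approx 2.5889$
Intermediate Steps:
$b{\left(N \right)} = - \frac{4 \left(30 + N\right)}{N}$ ($b{\left(N \right)} = - 8 \frac{N + 30}{N + N} = - 8 \frac{30 + N}{2 N} = - \frac{4 \left(30 + N\right)}{N}$)
$\frac{b{\left(\left(6 + 11\right) \left(-16\right) \right)} + 4818913}{1848121 + \left(2327652 - 2314425\right)} = \frac{\left(-4 - \frac{120}{\left(6 + 11\right) \left(-16\right)}\right) + 4818913}{1848121 + \left(2327652 - 2314425\right)} = \frac{\left(-4 - \frac{120}{17 \left(-16\right)}\right) + 4818913}{1848121 + \left(2327652 - 2314425\right)} = \frac{\left(-4 - \frac{120}{-272}\right) + 4818913}{1848121 + 13227} = \frac{\left(-4 - - \frac{15}{34}\right) + 4818913}{1861348} = \left(\left(-4 + \frac{15}{34}\right) + 4818913\right) \frac{1}{1861348} = \left(- \frac{121}{34} + 4818913\right) \frac{1}{1861348} = \frac{163842921}{34} \cdot \frac{1}{1861348} = \frac{163842921}{63285832}$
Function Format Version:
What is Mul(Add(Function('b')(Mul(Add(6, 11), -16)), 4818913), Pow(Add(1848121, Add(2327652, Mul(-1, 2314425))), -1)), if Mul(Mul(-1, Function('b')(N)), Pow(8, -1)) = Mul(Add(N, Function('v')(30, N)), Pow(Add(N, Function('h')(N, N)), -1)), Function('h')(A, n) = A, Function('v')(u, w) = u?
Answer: Rational(163842921, 63285832) ≈ 2.5889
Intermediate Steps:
Function('b')(N) = Mul(-4, Pow(N, -1), Add(30, N)) (Function('b')(N) = Mul(-8, Mul(Add(N, 30), Pow(Add(N, N), -1))) = Mul(-8, Mul(Add(30, N), Pow(Mul(2, N), -1))) = Mul(-8, Mul(Add(30, N), Mul(Rational(1, 2), Pow(N, -1)))) = Mul(-8, Mul(Rational(1, 2), Pow(N, -1), Add(30, N))) = Mul(-4, Pow(N, -1), Add(30, N)))
Mul(Add(Function('b')(Mul(Add(6, 11), -16)), 4818913), Pow(Add(1848121, Add(2327652, Mul(-1, 2314425))), -1)) = Mul(Add(Add(-4, Mul(-120, Pow(Mul(Add(6, 11), -16), -1))), 4818913), Pow(Add(1848121, Add(2327652, Mul(-1, 2314425))), -1)) = Mul(Add(Add(-4, Mul(-120, Pow(Mul(17, -16), -1))), 4818913), Pow(Add(1848121, Add(2327652, -2314425)), -1)) = Mul(Add(Add(-4, Mul(-120, Pow(-272, -1))), 4818913), Pow(Add(1848121, 13227), -1)) = Mul(Add(Add(-4, Mul(-120, Rational(-1, 272))), 4818913), Pow(1861348, -1)) = Mul(Add(Add(-4, Rational(15, 34)), 4818913), Rational(1, 1861348)) = Mul(Add(Rational(-121, 34), 4818913), Rational(1, 1861348)) = Mul(Rational(163842921, 34), Rational(1, 1861348)) = Rational(163842921, 63285832)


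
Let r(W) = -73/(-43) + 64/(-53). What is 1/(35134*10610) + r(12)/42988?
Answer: 2366386382/207501804791105 ≈ 1.1404e-5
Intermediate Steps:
r(W) = 1117/2279 (r(W) = -73*(-1/43) + 64*(-1/53) = 73/43 - 64/53 = 1117/2279)
1/(35134*10610) + r(12)/42988 = 1/(35134*10610) + (1117/2279)/42988 = (1/35134)*(1/10610) + (1117/2279)*(1/42988) = 1/372771740 + 1117/97969652 = 2366386382/207501804791105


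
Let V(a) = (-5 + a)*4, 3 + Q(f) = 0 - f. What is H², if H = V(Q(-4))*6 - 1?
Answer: 9409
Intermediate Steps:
Q(f) = -3 - f (Q(f) = -3 + (0 - f) = -3 - f)
V(a) = -20 + 4*a
H = -97 (H = (-20 + 4*(-3 - 1*(-4)))*6 - 1 = (-20 + 4*(-3 + 4))*6 - 1 = (-20 + 4*1)*6 - 1 = (-20 + 4)*6 - 1 = -16*6 - 1 = -96 - 1 = -97)
H² = (-97)² = 9409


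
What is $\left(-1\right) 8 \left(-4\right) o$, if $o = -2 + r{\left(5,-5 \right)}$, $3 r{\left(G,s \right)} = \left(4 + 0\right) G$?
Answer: $\frac{448}{3} \approx 149.33$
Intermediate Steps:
$r{\left(G,s \right)} = \frac{4 G}{3}$ ($r{\left(G,s \right)} = \frac{\left(4 + 0\right) G}{3} = \frac{4 G}{3}$)
$o = \frac{14}{3}$ ($o = -2 + \frac{4}{3} \cdot 5 = -2 + \frac{20}{3} = \frac{14}{3} \approx 4.6667$)
$\left(-1\right) 8 \left(-4\right) o = \left(-1\right) 8 \left(-4\right) \frac{14}{3} = \left(-8\right) \left(-4\right) \frac{14}{3} = 32 \cdot \frac{14}{3} = \frac{448}{3}$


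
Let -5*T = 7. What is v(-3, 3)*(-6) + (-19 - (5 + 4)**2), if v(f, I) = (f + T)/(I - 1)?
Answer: -434/5 ≈ -86.800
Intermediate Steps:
T = -7/5 (T = -1/5*7 = -7/5 ≈ -1.4000)
v(f, I) = (-7/5 + f)/(-1 + I) (v(f, I) = (f - 7/5)/(I - 1) = (-7/5 + f)/(-1 + I))
v(-3, 3)*(-6) + (-19 - (5 + 4)**2) = ((-7/5 - 3)/(-1 + 3))*(-6) + (-19 - (5 + 4)**2) = (-22/5/2)*(-6) + (-19 - 1*9**2) = ((1/2)*(-22/5))*(-6) + (-19 - 1*81) = -11/5*(-6) + (-19 - 81) = 66/5 - 100 = -434/5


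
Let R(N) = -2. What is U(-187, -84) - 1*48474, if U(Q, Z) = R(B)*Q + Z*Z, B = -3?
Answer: -41044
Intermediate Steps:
U(Q, Z) = Z² - 2*Q (U(Q, Z) = -2*Q + Z*Z = -2*Q + Z² = Z² - 2*Q)
U(-187, -84) - 1*48474 = ((-84)² - 2*(-187)) - 1*48474 = (7056 + 374) - 48474 = 7430 - 48474 = -41044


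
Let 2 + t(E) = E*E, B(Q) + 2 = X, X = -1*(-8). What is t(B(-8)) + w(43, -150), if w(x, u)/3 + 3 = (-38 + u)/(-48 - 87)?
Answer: 1313/45 ≈ 29.178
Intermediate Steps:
X = 8
B(Q) = 6 (B(Q) = -2 + 8 = 6)
w(x, u) = -367/45 - u/45 (w(x, u) = -9 + 3*((-38 + u)/(-48 - 87)) = -9 + 3*((-38 + u)/(-135)) = -9 + 3*((-38 + u)*(-1/135)) = -9 + 3*(38/135 - u/135) = -9 + (38/45 - u/45) = -367/45 - u/45)
t(E) = -2 + E**2 (t(E) = -2 + E*E = -2 + E**2)
t(B(-8)) + w(43, -150) = (-2 + 6**2) + (-367/45 - 1/45*(-150)) = (-2 + 36) + (-367/45 + 10/3) = 34 - 217/45 = 1313/45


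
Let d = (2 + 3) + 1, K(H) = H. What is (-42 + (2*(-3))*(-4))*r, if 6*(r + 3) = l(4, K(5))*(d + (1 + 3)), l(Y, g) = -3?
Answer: 144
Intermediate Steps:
d = 6 (d = 5 + 1 = 6)
r = -8 (r = -3 + (-3*(6 + (1 + 3)))/6 = -3 + (-3*(6 + 4))/6 = -3 + (-3*10)/6 = -3 + (⅙)*(-30) = -3 - 5 = -8)
(-42 + (2*(-3))*(-4))*r = (-42 + (2*(-3))*(-4))*(-8) = (-42 - 6*(-4))*(-8) = (-42 + 24)*(-8) = -18*(-8) = 144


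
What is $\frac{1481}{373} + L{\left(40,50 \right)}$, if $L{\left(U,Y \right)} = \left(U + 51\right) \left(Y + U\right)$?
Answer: $\frac{3056351}{373} \approx 8194.0$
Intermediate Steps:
$L{\left(U,Y \right)} = \left(51 + U\right) \left(U + Y\right)$
$\frac{1481}{373} + L{\left(40,50 \right)} = \frac{1481}{373} + \left(40^{2} + 51 \cdot 40 + 51 \cdot 50 + 40 \cdot 50\right) = 1481 \cdot \frac{1}{373} + \left(1600 + 2040 + 2550 + 2000\right) = \frac{1481}{373} + 8190 = \frac{3056351}{373}$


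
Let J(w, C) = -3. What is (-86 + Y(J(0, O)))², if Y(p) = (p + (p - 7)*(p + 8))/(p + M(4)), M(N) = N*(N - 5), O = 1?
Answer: 301401/49 ≈ 6151.0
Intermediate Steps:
M(N) = N*(-5 + N)
Y(p) = (p + (-7 + p)*(8 + p))/(-4 + p) (Y(p) = (p + (p - 7)*(p + 8))/(p + 4*(-5 + 4)) = (p + (-7 + p)*(8 + p))/(p + 4*(-1)) = (p + (-7 + p)*(8 + p))/(p - 4) = (p + (-7 + p)*(8 + p))/(-4 + p))
(-86 + Y(J(0, O)))² = (-86 + (-56 + (-3)² + 2*(-3))/(-4 - 3))² = (-86 + (-56 + 9 - 6)/(-7))² = (-86 - ⅐*(-53))² = (-86 + 53/7)² = (-549/7)² = 301401/49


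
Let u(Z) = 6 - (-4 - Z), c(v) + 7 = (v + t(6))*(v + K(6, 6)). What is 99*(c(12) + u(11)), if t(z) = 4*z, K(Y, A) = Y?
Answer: 65538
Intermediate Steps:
c(v) = -7 + (6 + v)*(24 + v) (c(v) = -7 + (v + 4*6)*(v + 6) = -7 + (v + 24)*(6 + v) = -7 + (24 + v)*(6 + v) = -7 + (6 + v)*(24 + v))
u(Z) = 10 + Z (u(Z) = 6 + (4 + Z) = 10 + Z)
99*(c(12) + u(11)) = 99*((137 + 12² + 30*12) + (10 + 11)) = 99*((137 + 144 + 360) + 21) = 99*(641 + 21) = 99*662 = 65538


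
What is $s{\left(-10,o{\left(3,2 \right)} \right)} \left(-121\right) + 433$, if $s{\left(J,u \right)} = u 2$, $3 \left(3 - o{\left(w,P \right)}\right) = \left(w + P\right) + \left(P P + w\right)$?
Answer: $675$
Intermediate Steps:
$o{\left(w,P \right)} = 3 - \frac{2 w}{3} - \frac{P}{3} - \frac{P^{2}}{3}$ ($o{\left(w,P \right)} = 3 - \frac{\left(w + P\right) + \left(P P + w\right)}{3} = 3 - \frac{\left(P + w\right) + \left(P^{2} + w\right)}{3} = 3 - \frac{\left(P + w\right) + \left(w + P^{2}\right)}{3} = 3 - \frac{P + P^{2} + 2 w}{3} = 3 - \left(\frac{P}{3} + \frac{P^{2}}{3} + \frac{2 w}{3}\right) = 3 - \frac{2 w}{3} - \frac{P}{3} - \frac{P^{2}}{3}$)
$s{\left(J,u \right)} = 2 u$
$s{\left(-10,o{\left(3,2 \right)} \right)} \left(-121\right) + 433 = 2 \left(3 - 2 - \frac{2}{3} - \frac{2^{2}}{3}\right) \left(-121\right) + 433 = 2 \left(3 - 2 - \frac{2}{3} - \frac{4}{3}\right) \left(-121\right) + 433 = 2 \left(-1\right) \left(-121\right) + 433 = \left(-2\right) \left(-121\right) + 433 = 242 + 433 = 675$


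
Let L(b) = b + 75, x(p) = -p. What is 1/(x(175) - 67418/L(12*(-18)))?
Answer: 141/42743 ≈ 0.0032988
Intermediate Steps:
L(b) = 75 + b
1/(x(175) - 67418/L(12*(-18))) = 1/(-1*175 - 67418/(75 + 12*(-18))) = 1/(-175 - 67418/(75 - 216)) = 1/(-175 - 67418/(-141)) = 1/(-175 - 67418*(-1/141)) = 1/(-175 + 67418/141) = 1/(42743/141) = 141/42743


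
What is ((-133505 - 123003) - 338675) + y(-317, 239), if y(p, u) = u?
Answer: -594944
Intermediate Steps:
((-133505 - 123003) - 338675) + y(-317, 239) = ((-133505 - 123003) - 338675) + 239 = (-256508 - 338675) + 239 = -595183 + 239 = -594944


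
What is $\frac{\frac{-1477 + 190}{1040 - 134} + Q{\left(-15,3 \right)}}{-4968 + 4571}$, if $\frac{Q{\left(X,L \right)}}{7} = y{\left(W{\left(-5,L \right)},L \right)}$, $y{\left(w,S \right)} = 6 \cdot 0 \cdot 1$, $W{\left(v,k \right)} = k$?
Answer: $\frac{429}{119894} \approx 0.0035782$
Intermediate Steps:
$y{\left(w,S \right)} = 0$ ($y{\left(w,S \right)} = 0 \cdot 1 = 0$)
$Q{\left(X,L \right)} = 0$ ($Q{\left(X,L \right)} = 7 \cdot 0 = 0$)
$\frac{\frac{-1477 + 190}{1040 - 134} + Q{\left(-15,3 \right)}}{-4968 + 4571} = \frac{\frac{-1477 + 190}{1040 - 134} + 0}{-4968 + 4571} = \frac{- \frac{1287}{906} + 0}{-397} = \left(\left(-1287\right) \frac{1}{906} + 0\right) \left(- \frac{1}{397}\right) = \left(- \frac{429}{302} + 0\right) \left(- \frac{1}{397}\right) = \left(- \frac{429}{302}\right) \left(- \frac{1}{397}\right) = \frac{429}{119894}$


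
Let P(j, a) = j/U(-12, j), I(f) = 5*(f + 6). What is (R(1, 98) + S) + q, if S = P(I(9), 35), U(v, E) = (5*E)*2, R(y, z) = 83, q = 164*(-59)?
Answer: -95929/10 ≈ -9592.9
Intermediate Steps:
q = -9676
I(f) = 30 + 5*f (I(f) = 5*(6 + f) = 30 + 5*f)
U(v, E) = 10*E
P(j, a) = ⅒ (P(j, a) = j/((10*j)) = j*(1/(10*j)) = ⅒)
S = ⅒ ≈ 0.10000
(R(1, 98) + S) + q = (83 + ⅒) - 9676 = 831/10 - 9676 = -95929/10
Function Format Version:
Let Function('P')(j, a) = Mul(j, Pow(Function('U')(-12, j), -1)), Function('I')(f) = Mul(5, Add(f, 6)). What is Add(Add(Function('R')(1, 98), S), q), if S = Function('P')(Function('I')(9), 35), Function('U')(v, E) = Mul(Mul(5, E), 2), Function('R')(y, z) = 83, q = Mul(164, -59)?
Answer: Rational(-95929, 10) ≈ -9592.9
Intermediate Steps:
q = -9676
Function('I')(f) = Add(30, Mul(5, f)) (Function('I')(f) = Mul(5, Add(6, f)) = Add(30, Mul(5, f)))
Function('U')(v, E) = Mul(10, E)
Function('P')(j, a) = Rational(1, 10) (Function('P')(j, a) = Mul(j, Pow(Mul(10, j), -1)) = Mul(j, Mul(Rational(1, 10), Pow(j, -1))) = Rational(1, 10))
S = Rational(1, 10) ≈ 0.10000
Add(Add(Function('R')(1, 98), S), q) = Add(Add(83, Rational(1, 10)), -9676) = Add(Rational(831, 10), -9676) = Rational(-95929, 10)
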